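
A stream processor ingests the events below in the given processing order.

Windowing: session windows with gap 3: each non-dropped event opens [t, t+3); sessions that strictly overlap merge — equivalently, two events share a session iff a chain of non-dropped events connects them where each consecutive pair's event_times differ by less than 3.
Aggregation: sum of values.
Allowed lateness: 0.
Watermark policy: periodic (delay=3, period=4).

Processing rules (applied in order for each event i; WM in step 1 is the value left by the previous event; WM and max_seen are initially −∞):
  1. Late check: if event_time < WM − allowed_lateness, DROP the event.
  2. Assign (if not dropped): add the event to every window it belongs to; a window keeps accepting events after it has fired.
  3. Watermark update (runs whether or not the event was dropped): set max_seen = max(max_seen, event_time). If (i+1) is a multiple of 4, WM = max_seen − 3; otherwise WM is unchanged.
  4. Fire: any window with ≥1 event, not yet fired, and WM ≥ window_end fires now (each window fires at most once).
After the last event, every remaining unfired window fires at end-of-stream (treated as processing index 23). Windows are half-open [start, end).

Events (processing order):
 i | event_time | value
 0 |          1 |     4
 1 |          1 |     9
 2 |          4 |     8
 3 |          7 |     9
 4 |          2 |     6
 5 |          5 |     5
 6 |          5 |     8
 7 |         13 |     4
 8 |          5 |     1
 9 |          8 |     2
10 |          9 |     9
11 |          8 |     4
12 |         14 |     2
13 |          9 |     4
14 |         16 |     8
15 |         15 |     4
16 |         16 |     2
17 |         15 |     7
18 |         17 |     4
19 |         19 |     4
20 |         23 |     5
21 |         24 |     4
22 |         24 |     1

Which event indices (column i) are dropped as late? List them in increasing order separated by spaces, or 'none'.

4 8 9 10 11 13

i=0 t=1 v=4: → [1,4); WM=−∞
i=1 t=1 v=9: → [1,4); WM=−∞
i=2 t=4 v=8: → [4,7); WM=−∞
i=3 t=7 v=9: → [7,10); WM=4
i=4 t=2 v=6: DROP (t<4-0); WM=4
i=5 t=5 v=5: → [4,10); WM=4
i=6 t=5 v=8: → [4,10); WM=4
i=7 t=13 v=4: → [13,16); WM=10
i=8 t=5 v=1: DROP (t<10-0); WM=10
i=9 t=8 v=2: DROP (t<10-0); WM=10
i=10 t=9 v=9: DROP (t<10-0); WM=10
i=11 t=8 v=4: DROP (t<10-0); WM=10
i=12 t=14 v=2: → [13,17); WM=10
i=13 t=9 v=4: DROP (t<10-0); WM=10
i=14 t=16 v=8: → [13,19); WM=10
i=15 t=15 v=4: → [13,19); WM=13
i=16 t=16 v=2: → [13,19); WM=13
i=17 t=15 v=7: → [13,19); WM=13
i=18 t=17 v=4: → [13,20); WM=13
i=19 t=19 v=4: → [13,22); WM=16
i=20 t=23 v=5: → [23,26); WM=16
i=21 t=24 v=4: → [23,27); WM=16
i=22 t=24 v=1: → [23,27); WM=16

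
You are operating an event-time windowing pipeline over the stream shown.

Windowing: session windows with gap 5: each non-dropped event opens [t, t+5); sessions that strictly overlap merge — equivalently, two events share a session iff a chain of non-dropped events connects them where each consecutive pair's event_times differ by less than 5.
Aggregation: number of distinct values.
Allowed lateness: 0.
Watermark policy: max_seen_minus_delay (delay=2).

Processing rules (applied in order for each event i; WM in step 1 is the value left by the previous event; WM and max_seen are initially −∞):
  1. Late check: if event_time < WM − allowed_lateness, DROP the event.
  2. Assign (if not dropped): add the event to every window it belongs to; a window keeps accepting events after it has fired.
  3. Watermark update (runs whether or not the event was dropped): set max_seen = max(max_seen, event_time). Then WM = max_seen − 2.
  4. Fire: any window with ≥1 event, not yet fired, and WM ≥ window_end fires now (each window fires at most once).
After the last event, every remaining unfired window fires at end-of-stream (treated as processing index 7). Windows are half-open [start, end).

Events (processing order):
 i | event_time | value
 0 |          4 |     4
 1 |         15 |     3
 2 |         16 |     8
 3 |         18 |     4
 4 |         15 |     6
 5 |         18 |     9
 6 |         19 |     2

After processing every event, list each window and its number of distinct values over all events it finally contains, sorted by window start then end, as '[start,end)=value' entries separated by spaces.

[4,9)=1 [15,24)=5

i=0 t=4 v=4: → [4,9); WM=2
i=1 t=15 v=3: → [15,20); WM=13
i=2 t=16 v=8: → [15,21); WM=14
i=3 t=18 v=4: → [15,23); WM=16
i=4 t=15 v=6: DROP (t<16-0); WM=16
i=5 t=18 v=9: → [15,23); WM=16
i=6 t=19 v=2: → [15,24); WM=17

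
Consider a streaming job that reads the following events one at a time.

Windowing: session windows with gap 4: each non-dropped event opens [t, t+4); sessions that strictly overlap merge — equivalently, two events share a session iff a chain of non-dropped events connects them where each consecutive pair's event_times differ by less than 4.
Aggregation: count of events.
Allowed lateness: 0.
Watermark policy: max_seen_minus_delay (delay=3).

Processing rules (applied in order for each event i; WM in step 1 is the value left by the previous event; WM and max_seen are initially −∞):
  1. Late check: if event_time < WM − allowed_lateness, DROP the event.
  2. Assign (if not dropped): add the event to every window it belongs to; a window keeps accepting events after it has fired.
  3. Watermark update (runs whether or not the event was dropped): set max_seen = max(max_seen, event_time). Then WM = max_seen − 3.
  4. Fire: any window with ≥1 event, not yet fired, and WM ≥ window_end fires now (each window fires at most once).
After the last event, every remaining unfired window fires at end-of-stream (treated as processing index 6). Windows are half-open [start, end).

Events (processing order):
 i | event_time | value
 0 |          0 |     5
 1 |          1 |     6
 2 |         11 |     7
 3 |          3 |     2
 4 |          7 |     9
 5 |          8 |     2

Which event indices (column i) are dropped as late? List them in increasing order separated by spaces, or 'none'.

3 4

i=0 t=0 v=5: → [0,4); WM=-3
i=1 t=1 v=6: → [0,5); WM=-2
i=2 t=11 v=7: → [11,15); WM=8
i=3 t=3 v=2: DROP (t<8-0); WM=8
i=4 t=7 v=9: DROP (t<8-0); WM=8
i=5 t=8 v=2: → [8,15); WM=8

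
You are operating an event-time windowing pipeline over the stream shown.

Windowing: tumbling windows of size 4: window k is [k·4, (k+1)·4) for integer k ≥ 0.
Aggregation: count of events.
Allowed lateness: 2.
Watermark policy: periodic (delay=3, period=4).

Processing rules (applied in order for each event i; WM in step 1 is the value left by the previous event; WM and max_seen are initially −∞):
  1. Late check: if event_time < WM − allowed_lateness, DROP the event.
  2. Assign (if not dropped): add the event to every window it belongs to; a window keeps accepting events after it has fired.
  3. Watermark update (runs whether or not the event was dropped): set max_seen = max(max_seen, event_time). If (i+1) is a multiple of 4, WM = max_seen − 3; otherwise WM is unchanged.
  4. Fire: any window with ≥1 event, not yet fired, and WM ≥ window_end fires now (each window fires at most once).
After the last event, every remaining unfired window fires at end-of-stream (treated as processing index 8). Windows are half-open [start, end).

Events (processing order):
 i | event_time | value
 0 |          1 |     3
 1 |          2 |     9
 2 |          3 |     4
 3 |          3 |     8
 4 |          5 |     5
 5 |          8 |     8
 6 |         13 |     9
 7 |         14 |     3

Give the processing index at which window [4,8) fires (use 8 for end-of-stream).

i=0 t=1 v=3: → [0,4); WM=−∞
i=1 t=2 v=9: → [0,4); WM=−∞
i=2 t=3 v=4: → [0,4); WM=−∞
i=3 t=3 v=8: → [0,4); WM=0
i=4 t=5 v=5: → [4,8); WM=0
i=5 t=8 v=8: → [8,12); WM=0
i=6 t=13 v=9: → [12,16); WM=0
i=7 t=14 v=3: → [12,16); WM=11; [0,4) fires=4 [4,8) fires=1

7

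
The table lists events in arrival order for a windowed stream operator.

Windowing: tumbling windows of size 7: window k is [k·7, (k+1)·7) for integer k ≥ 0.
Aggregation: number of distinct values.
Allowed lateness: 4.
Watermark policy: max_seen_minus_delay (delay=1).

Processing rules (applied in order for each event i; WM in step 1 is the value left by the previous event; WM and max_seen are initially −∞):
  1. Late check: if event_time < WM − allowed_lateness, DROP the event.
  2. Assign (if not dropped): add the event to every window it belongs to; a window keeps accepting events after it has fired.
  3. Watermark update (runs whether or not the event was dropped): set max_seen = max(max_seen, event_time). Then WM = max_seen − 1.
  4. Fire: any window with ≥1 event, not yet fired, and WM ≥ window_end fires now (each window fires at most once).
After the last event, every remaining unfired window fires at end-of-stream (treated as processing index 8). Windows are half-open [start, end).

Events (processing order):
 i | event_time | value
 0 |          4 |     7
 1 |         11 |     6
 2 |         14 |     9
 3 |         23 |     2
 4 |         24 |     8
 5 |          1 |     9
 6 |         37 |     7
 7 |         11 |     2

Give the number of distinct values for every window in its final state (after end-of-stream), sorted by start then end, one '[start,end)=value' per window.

i=0 t=4 v=7: → [0,7); WM=3
i=1 t=11 v=6: → [7,14); WM=10; [0,7) fires=1
i=2 t=14 v=9: → [14,21); WM=13
i=3 t=23 v=2: → [21,28); WM=22; [7,14) fires=1 [14,21) fires=1
i=4 t=24 v=8: → [21,28); WM=23
i=5 t=1 v=9: DROP (t<23-4); WM=23
i=6 t=37 v=7: → [35,42); WM=36; [21,28) fires=2
i=7 t=11 v=2: DROP (t<36-4); WM=36

[0,7)=1 [7,14)=1 [14,21)=1 [21,28)=2 [35,42)=1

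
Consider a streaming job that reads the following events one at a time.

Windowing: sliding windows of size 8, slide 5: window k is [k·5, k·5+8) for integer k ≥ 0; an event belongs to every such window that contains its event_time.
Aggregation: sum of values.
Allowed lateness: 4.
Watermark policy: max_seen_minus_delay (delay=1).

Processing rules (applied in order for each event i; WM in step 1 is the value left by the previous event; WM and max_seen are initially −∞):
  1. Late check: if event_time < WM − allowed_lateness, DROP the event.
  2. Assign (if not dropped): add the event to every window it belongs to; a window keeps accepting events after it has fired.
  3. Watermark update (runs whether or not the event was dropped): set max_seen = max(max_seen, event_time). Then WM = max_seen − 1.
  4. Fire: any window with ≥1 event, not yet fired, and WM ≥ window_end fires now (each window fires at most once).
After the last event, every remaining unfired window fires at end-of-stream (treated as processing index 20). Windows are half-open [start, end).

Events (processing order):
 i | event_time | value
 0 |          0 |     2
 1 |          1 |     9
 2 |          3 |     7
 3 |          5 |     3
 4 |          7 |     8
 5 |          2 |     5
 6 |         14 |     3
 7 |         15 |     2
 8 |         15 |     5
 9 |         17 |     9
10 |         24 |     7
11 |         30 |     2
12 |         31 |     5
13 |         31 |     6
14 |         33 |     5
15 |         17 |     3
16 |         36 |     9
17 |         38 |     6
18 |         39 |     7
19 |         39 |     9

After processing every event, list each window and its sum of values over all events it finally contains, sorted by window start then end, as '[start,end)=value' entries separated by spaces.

[0,8)=34 [5,13)=11 [10,18)=19 [15,23)=16 [20,28)=7 [25,33)=13 [30,38)=27 [35,43)=31

i=0 t=0 v=2: → [0,8); WM=-1
i=1 t=1 v=9: → [0,8); WM=0
i=2 t=3 v=7: → [0,8); WM=2
i=3 t=5 v=3: → [5,13),[0,8); WM=4
i=4 t=7 v=8: → [5,13),[0,8); WM=6
i=5 t=2 v=5: → [0,8); WM=6
i=6 t=14 v=3: → [10,18); WM=13; [0,8) fires=34 [5,13) fires=11
i=7 t=15 v=2: → [15,23),[10,18); WM=14
i=8 t=15 v=5: → [15,23),[10,18); WM=14
i=9 t=17 v=9: → [15,23),[10,18); WM=16
i=10 t=24 v=7: → [20,28); WM=23; [10,18) fires=19 [15,23) fires=16
i=11 t=30 v=2: → [30,38),[25,33); WM=29; [20,28) fires=7
i=12 t=31 v=5: → [30,38),[25,33); WM=30
i=13 t=31 v=6: → [30,38),[25,33); WM=30
i=14 t=33 v=5: → [30,38); WM=32
i=15 t=17 v=3: DROP (t<32-4); WM=32
i=16 t=36 v=9: → [35,43),[30,38); WM=35; [25,33) fires=13
i=17 t=38 v=6: → [35,43); WM=37
i=18 t=39 v=7: → [35,43); WM=38; [30,38) fires=27
i=19 t=39 v=9: → [35,43); WM=38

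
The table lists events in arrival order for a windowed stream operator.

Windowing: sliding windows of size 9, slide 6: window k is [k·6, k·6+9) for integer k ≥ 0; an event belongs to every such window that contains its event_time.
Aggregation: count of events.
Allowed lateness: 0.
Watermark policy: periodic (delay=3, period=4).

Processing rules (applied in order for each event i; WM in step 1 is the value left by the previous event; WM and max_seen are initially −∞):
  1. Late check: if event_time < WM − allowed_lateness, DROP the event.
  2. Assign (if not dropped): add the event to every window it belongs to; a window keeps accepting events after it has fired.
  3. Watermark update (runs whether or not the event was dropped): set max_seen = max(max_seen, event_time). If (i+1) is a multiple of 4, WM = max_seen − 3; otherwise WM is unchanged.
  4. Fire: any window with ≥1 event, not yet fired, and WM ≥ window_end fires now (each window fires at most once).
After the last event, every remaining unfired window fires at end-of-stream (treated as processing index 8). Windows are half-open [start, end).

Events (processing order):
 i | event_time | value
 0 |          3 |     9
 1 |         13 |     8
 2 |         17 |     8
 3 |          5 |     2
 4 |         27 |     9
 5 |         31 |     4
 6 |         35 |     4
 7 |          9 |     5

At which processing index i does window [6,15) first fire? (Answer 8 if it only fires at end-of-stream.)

i=0 t=3 v=9: → [0,9); WM=−∞
i=1 t=13 v=8: → [12,21),[6,15); WM=−∞
i=2 t=17 v=8: → [12,21); WM=−∞
i=3 t=5 v=2: → [0,9); WM=14; [0,9) fires=2
i=4 t=27 v=9: → [24,33); WM=14
i=5 t=31 v=4: → [30,39),[24,33); WM=14
i=6 t=35 v=4: → [30,39); WM=14
i=7 t=9 v=5: DROP (t<14-0); WM=32; [6,15) fires=1 [12,21) fires=2

7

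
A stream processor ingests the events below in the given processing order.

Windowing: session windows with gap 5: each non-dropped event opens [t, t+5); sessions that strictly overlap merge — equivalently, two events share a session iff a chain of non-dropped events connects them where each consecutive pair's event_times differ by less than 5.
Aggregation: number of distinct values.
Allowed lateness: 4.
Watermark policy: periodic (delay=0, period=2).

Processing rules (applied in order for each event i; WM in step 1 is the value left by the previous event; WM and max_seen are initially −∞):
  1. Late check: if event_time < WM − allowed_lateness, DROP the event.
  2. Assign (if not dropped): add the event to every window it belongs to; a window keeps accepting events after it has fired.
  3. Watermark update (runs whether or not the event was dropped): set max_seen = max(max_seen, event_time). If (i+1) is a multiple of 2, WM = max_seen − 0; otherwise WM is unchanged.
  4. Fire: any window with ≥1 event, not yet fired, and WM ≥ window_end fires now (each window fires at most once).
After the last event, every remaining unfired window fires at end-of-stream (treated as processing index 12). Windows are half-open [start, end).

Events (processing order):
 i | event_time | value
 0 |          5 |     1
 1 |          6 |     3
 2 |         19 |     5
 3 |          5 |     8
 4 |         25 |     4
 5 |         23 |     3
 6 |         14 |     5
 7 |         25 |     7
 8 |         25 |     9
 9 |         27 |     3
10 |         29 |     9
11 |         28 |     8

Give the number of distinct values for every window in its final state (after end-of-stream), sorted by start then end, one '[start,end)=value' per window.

i=0 t=5 v=1: → [5,10); WM=−∞
i=1 t=6 v=3: → [5,11); WM=6
i=2 t=19 v=5: → [19,24); WM=6
i=3 t=5 v=8: → [5,11); WM=19
i=4 t=25 v=4: → [25,30); WM=19
i=5 t=23 v=3: → [19,30); WM=25
i=6 t=14 v=5: DROP (t<25-4); WM=25
i=7 t=25 v=7: → [19,30); WM=25
i=8 t=25 v=9: → [19,30); WM=25
i=9 t=27 v=3: → [19,32); WM=27
i=10 t=29 v=9: → [19,34); WM=27
i=11 t=28 v=8: → [19,34); WM=29

[5,11)=3 [19,34)=6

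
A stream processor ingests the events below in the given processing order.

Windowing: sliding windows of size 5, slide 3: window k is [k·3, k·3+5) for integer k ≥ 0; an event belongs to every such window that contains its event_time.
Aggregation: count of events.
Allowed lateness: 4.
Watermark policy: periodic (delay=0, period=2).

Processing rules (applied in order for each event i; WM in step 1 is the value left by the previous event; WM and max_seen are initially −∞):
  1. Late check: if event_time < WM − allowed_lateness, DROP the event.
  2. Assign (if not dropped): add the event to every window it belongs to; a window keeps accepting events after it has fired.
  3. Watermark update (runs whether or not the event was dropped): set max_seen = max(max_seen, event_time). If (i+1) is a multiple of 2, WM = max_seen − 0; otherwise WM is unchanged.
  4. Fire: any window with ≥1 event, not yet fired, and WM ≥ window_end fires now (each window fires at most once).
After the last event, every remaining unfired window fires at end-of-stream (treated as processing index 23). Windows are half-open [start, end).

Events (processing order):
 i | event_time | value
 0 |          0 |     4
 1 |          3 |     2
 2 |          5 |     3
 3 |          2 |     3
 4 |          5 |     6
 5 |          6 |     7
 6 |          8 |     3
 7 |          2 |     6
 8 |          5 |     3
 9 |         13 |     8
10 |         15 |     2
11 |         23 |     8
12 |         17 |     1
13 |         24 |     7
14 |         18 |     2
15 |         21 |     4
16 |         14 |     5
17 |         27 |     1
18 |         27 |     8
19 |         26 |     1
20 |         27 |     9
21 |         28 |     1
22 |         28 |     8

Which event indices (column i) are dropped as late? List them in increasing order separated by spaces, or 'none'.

i=0 t=0 v=4: → [0,5); WM=−∞
i=1 t=3 v=2: → [3,8),[0,5); WM=3
i=2 t=5 v=3: → [3,8); WM=3
i=3 t=2 v=3: → [0,5); WM=5; [0,5) fires=3
i=4 t=5 v=6: → [3,8); WM=5
i=5 t=6 v=7: → [6,11),[3,8); WM=6
i=6 t=8 v=3: → [6,11); WM=6
i=7 t=2 v=6: → [0,5); WM=8; [3,8) fires=4
i=8 t=5 v=3: → [3,8); WM=8
i=9 t=13 v=8: → [12,17),[9,14); WM=13; [6,11) fires=2
i=10 t=15 v=2: → [15,20),[12,17); WM=13
i=11 t=23 v=8: → [21,26); WM=23; [9,14) fires=1 [12,17) fires=2 [15,20) fires=1
i=12 t=17 v=1: DROP (t<23-4); WM=23
i=13 t=24 v=7: → [24,29),[21,26); WM=24
i=14 t=18 v=2: DROP (t<24-4); WM=24
i=15 t=21 v=4: → [21,26),[18,23); WM=24; [18,23) fires=1
i=16 t=14 v=5: DROP (t<24-4); WM=24
i=17 t=27 v=1: → [27,32),[24,29); WM=27; [21,26) fires=3
i=18 t=27 v=8: → [27,32),[24,29); WM=27
i=19 t=26 v=1: → [24,29); WM=27
i=20 t=27 v=9: → [27,32),[24,29); WM=27
i=21 t=28 v=1: → [27,32),[24,29); WM=28
i=22 t=28 v=8: → [27,32),[24,29); WM=28

12 14 16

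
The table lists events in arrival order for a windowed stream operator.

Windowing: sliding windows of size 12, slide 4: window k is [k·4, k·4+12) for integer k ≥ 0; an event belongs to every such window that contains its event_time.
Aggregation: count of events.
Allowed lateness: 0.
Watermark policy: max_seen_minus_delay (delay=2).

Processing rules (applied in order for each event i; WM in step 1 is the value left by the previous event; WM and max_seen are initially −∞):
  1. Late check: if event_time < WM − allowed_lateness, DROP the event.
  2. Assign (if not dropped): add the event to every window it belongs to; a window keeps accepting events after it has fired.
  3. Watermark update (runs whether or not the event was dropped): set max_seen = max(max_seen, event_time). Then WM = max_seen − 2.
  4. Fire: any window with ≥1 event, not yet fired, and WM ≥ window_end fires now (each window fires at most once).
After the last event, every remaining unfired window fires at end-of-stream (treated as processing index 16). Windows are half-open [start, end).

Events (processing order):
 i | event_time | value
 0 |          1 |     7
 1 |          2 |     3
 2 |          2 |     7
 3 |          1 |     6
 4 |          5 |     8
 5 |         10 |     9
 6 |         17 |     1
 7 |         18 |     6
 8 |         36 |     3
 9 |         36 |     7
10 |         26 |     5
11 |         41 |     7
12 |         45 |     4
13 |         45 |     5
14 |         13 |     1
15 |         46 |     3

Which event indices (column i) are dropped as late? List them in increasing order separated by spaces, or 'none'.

10 14

i=0 t=1 v=7: → [0,12); WM=-1
i=1 t=2 v=3: → [0,12); WM=0
i=2 t=2 v=7: → [0,12); WM=0
i=3 t=1 v=6: → [0,12); WM=0
i=4 t=5 v=8: → [4,16),[0,12); WM=3
i=5 t=10 v=9: → [8,20),[4,16),[0,12); WM=8
i=6 t=17 v=1: → [16,28),[12,24),[8,20); WM=15; [0,12) fires=6
i=7 t=18 v=6: → [16,28),[12,24),[8,20); WM=16; [4,16) fires=2
i=8 t=36 v=3: → [36,48),[32,44),[28,40); WM=34; [8,20) fires=3 [12,24) fires=2 [16,28) fires=2
i=9 t=36 v=7: → [36,48),[32,44),[28,40); WM=34
i=10 t=26 v=5: DROP (t<34-0); WM=34
i=11 t=41 v=7: → [40,52),[36,48),[32,44); WM=39
i=12 t=45 v=4: → [44,56),[40,52),[36,48); WM=43; [28,40) fires=2
i=13 t=45 v=5: → [44,56),[40,52),[36,48); WM=43
i=14 t=13 v=1: DROP (t<43-0); WM=43
i=15 t=46 v=3: → [44,56),[40,52),[36,48); WM=44; [32,44) fires=3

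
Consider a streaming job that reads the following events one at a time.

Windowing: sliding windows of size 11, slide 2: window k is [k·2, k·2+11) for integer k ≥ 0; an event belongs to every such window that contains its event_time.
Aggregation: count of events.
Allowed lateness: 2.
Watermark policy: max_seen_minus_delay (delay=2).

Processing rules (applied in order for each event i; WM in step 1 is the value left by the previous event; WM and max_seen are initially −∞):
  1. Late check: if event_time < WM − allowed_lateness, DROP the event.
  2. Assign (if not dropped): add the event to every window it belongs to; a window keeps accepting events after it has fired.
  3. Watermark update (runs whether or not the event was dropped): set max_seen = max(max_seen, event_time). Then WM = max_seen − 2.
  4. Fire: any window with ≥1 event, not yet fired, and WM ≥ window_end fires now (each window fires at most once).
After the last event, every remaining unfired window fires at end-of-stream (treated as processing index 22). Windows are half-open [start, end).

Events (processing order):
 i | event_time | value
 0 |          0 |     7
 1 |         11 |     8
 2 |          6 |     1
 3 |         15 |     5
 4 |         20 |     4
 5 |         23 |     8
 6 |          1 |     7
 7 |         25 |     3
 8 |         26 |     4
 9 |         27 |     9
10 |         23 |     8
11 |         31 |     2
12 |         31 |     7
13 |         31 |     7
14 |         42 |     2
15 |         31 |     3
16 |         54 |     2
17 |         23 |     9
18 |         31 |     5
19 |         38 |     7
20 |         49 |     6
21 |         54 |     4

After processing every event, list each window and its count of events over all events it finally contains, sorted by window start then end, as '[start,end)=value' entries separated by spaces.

i=0 t=0 v=7: → [0,11); WM=-2
i=1 t=11 v=8: → [10,21),[8,19),[6,17),[4,15),[2,13); WM=9
i=2 t=6 v=1: DROP (t<9-2); WM=9
i=3 t=15 v=5: → [14,25),[12,23),[10,21),[8,19),[6,17); WM=13; [0,11) fires=1 [2,13) fires=1
i=4 t=20 v=4: → [20,31),[18,29),[16,27),[14,25),[12,23),[10,21); WM=18; [4,15) fires=1 [6,17) fires=2
i=5 t=23 v=8: → [22,33),[20,31),[18,29),[16,27),[14,25); WM=21; [8,19) fires=2 [10,21) fires=3
i=6 t=1 v=7: DROP (t<21-2); WM=21
i=7 t=25 v=3: → [24,35),[22,33),[20,31),[18,29),[16,27); WM=23; [12,23) fires=2
i=8 t=26 v=4: → [26,37),[24,35),[22,33),[20,31),[18,29),[16,27); WM=24
i=9 t=27 v=9: → [26,37),[24,35),[22,33),[20,31),[18,29); WM=25; [14,25) fires=3
i=10 t=23 v=8: → [22,33),[20,31),[18,29),[16,27),[14,25); WM=25
i=11 t=31 v=2: → [30,41),[28,39),[26,37),[24,35),[22,33); WM=29; [16,27) fires=5 [18,29) fires=6
i=12 t=31 v=7: → [30,41),[28,39),[26,37),[24,35),[22,33); WM=29
i=13 t=31 v=7: → [30,41),[28,39),[26,37),[24,35),[22,33); WM=29
i=14 t=42 v=2: → [42,53),[40,51),[38,49),[36,47),[34,45),[32,43); WM=40; [20,31) fires=6 [22,33) fires=8 [24,35) fires=6 [26,37) fires=5 [28,39) fires=3
i=15 t=31 v=3: DROP (t<40-2); WM=40
i=16 t=54 v=2: → [54,65),[52,63),[50,61),[48,59),[46,57),[44,55); WM=52; [30,41) fires=3 [32,43) fires=1 [34,45) fires=1 [36,47) fires=1 [38,49) fires=1 [40,51) fires=1
i=17 t=23 v=9: DROP (t<52-2); WM=52
i=18 t=31 v=5: DROP (t<52-2); WM=52
i=19 t=38 v=7: DROP (t<52-2); WM=52
i=20 t=49 v=6: DROP (t<52-2); WM=52
i=21 t=54 v=4: → [54,65),[52,63),[50,61),[48,59),[46,57),[44,55); WM=52

[0,11)=1 [2,13)=1 [4,15)=1 [6,17)=2 [8,19)=2 [10,21)=3 [12,23)=2 [14,25)=4 [16,27)=5 [18,29)=6 [20,31)=6 [22,33)=8 [24,35)=6 [26,37)=5 [28,39)=3 [30,41)=3 [32,43)=1 [34,45)=1 [36,47)=1 [38,49)=1 [40,51)=1 [42,53)=1 [44,55)=2 [46,57)=2 [48,59)=2 [50,61)=2 [52,63)=2 [54,65)=2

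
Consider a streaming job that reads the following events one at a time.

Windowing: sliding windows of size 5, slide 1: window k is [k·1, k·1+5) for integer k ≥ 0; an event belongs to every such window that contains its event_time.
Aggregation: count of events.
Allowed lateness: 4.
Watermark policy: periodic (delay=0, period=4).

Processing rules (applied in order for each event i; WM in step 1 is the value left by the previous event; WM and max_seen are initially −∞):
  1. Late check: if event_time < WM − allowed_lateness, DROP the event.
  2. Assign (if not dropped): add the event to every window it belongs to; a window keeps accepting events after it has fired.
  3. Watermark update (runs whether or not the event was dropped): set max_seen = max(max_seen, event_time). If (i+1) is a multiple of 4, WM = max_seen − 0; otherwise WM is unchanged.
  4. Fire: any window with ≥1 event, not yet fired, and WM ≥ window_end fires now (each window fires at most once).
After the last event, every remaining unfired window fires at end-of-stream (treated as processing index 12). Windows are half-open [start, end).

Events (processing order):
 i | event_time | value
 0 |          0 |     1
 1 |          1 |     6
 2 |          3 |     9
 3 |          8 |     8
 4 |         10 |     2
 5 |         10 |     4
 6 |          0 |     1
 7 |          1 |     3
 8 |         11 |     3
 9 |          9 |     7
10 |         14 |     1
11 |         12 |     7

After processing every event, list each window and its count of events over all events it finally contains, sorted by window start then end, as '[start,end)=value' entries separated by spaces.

[0,5)=3 [1,6)=2 [2,7)=1 [3,8)=1 [4,9)=1 [5,10)=2 [6,11)=4 [7,12)=5 [8,13)=6 [9,14)=5 [10,15)=5 [11,16)=3 [12,17)=2 [13,18)=1 [14,19)=1

i=0 t=0 v=1: → [0,5); WM=−∞
i=1 t=1 v=6: → [1,6),[0,5); WM=−∞
i=2 t=3 v=9: → [3,8),[2,7),[1,6),[0,5); WM=−∞
i=3 t=8 v=8: → [8,13),[7,12),[6,11),[5,10),[4,9); WM=8; [0,5) fires=3 [1,6) fires=2 [2,7) fires=1 [3,8) fires=1
i=4 t=10 v=2: → [10,15),[9,14),[8,13),[7,12),[6,11); WM=8
i=5 t=10 v=4: → [10,15),[9,14),[8,13),[7,12),[6,11); WM=8
i=6 t=0 v=1: DROP (t<8-4); WM=8
i=7 t=1 v=3: DROP (t<8-4); WM=10; [4,9) fires=1 [5,10) fires=1
i=8 t=11 v=3: → [11,16),[10,15),[9,14),[8,13),[7,12); WM=10
i=9 t=9 v=7: → [9,14),[8,13),[7,12),[6,11),[5,10); WM=10
i=10 t=14 v=1: → [14,19),[13,18),[12,17),[11,16),[10,15); WM=10
i=11 t=12 v=7: → [12,17),[11,16),[10,15),[9,14),[8,13); WM=14; [6,11) fires=4 [7,12) fires=5 [8,13) fires=6 [9,14) fires=5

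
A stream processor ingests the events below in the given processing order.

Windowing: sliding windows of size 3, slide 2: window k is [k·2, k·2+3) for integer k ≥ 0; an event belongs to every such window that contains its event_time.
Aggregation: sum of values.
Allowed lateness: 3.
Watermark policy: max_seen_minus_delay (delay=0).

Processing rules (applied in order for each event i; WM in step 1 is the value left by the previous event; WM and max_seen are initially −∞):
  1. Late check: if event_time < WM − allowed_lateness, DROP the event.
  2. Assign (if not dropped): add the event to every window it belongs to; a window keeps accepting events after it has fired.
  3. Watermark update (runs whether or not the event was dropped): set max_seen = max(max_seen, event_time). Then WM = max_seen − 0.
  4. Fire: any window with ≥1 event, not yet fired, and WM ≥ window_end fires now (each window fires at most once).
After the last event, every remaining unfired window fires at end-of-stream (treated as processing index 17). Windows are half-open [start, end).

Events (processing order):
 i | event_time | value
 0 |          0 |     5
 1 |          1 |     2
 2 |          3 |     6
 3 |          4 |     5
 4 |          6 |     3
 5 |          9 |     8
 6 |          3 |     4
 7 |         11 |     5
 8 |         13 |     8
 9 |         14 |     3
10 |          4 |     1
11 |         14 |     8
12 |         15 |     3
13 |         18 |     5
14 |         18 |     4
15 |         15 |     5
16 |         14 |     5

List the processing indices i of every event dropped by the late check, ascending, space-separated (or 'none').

i=0 t=0 v=5: → [0,3); WM=0
i=1 t=1 v=2: → [0,3); WM=1
i=2 t=3 v=6: → [2,5); WM=3; [0,3) fires=7
i=3 t=4 v=5: → [4,7),[2,5); WM=4
i=4 t=6 v=3: → [6,9),[4,7); WM=6; [2,5) fires=11
i=5 t=9 v=8: → [8,11); WM=9; [4,7) fires=8 [6,9) fires=3
i=6 t=3 v=4: DROP (t<9-3); WM=9
i=7 t=11 v=5: → [10,13); WM=11; [8,11) fires=8
i=8 t=13 v=8: → [12,15); WM=13; [10,13) fires=5
i=9 t=14 v=3: → [14,17),[12,15); WM=14
i=10 t=4 v=1: DROP (t<14-3); WM=14
i=11 t=14 v=8: → [14,17),[12,15); WM=14
i=12 t=15 v=3: → [14,17); WM=15; [12,15) fires=19
i=13 t=18 v=5: → [18,21),[16,19); WM=18; [14,17) fires=14
i=14 t=18 v=4: → [18,21),[16,19); WM=18
i=15 t=15 v=5: → [14,17); WM=18
i=16 t=14 v=5: DROP (t<18-3); WM=18

6 10 16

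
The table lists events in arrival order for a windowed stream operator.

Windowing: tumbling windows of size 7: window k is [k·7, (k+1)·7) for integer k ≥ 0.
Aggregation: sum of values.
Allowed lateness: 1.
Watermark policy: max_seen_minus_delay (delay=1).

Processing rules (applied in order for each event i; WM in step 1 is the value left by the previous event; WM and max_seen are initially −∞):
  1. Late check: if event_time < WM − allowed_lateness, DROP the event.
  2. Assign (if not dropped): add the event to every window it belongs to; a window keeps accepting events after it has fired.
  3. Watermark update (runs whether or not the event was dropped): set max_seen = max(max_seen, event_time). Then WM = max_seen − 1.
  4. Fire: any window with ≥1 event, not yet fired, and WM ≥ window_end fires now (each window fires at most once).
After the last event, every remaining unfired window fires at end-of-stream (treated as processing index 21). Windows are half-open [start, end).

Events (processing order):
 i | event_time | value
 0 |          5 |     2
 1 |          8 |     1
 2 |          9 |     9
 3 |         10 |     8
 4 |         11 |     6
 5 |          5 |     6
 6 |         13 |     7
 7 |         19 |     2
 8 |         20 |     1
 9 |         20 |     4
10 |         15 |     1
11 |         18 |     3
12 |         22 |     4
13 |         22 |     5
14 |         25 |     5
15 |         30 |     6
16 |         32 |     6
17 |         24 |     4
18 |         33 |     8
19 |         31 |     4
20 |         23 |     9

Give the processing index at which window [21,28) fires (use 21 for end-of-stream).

i=0 t=5 v=2: → [0,7); WM=4
i=1 t=8 v=1: → [7,14); WM=7; [0,7) fires=2
i=2 t=9 v=9: → [7,14); WM=8
i=3 t=10 v=8: → [7,14); WM=9
i=4 t=11 v=6: → [7,14); WM=10
i=5 t=5 v=6: DROP (t<10-1); WM=10
i=6 t=13 v=7: → [7,14); WM=12
i=7 t=19 v=2: → [14,21); WM=18; [7,14) fires=31
i=8 t=20 v=1: → [14,21); WM=19
i=9 t=20 v=4: → [14,21); WM=19
i=10 t=15 v=1: DROP (t<19-1); WM=19
i=11 t=18 v=3: → [14,21); WM=19
i=12 t=22 v=4: → [21,28); WM=21; [14,21) fires=10
i=13 t=22 v=5: → [21,28); WM=21
i=14 t=25 v=5: → [21,28); WM=24
i=15 t=30 v=6: → [28,35); WM=29; [21,28) fires=14
i=16 t=32 v=6: → [28,35); WM=31
i=17 t=24 v=4: DROP (t<31-1); WM=31
i=18 t=33 v=8: → [28,35); WM=32
i=19 t=31 v=4: → [28,35); WM=32
i=20 t=23 v=9: DROP (t<32-1); WM=32

15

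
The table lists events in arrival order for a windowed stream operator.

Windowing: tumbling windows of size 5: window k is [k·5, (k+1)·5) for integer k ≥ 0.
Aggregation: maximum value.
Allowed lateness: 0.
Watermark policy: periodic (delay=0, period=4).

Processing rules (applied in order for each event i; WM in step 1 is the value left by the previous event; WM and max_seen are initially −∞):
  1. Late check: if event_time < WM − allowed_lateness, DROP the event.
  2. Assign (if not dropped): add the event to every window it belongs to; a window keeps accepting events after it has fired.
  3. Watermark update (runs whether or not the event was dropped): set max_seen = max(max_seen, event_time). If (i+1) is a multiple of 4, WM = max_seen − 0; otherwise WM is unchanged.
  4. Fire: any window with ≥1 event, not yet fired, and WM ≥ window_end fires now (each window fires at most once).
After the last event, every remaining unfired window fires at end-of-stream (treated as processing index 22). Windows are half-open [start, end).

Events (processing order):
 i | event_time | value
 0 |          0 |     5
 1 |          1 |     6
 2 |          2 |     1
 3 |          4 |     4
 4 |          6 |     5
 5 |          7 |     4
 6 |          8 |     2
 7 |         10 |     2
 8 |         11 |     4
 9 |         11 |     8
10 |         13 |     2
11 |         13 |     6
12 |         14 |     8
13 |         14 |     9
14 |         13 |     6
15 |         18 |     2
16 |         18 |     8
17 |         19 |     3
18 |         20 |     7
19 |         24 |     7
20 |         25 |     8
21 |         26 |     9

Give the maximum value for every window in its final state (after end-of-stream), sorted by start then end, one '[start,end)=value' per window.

i=0 t=0 v=5: → [0,5); WM=−∞
i=1 t=1 v=6: → [0,5); WM=−∞
i=2 t=2 v=1: → [0,5); WM=−∞
i=3 t=4 v=4: → [0,5); WM=4
i=4 t=6 v=5: → [5,10); WM=4
i=5 t=7 v=4: → [5,10); WM=4
i=6 t=8 v=2: → [5,10); WM=4
i=7 t=10 v=2: → [10,15); WM=10; [0,5) fires=6 [5,10) fires=5
i=8 t=11 v=4: → [10,15); WM=10
i=9 t=11 v=8: → [10,15); WM=10
i=10 t=13 v=2: → [10,15); WM=10
i=11 t=13 v=6: → [10,15); WM=13
i=12 t=14 v=8: → [10,15); WM=13
i=13 t=14 v=9: → [10,15); WM=13
i=14 t=13 v=6: → [10,15); WM=13
i=15 t=18 v=2: → [15,20); WM=18; [10,15) fires=9
i=16 t=18 v=8: → [15,20); WM=18
i=17 t=19 v=3: → [15,20); WM=18
i=18 t=20 v=7: → [20,25); WM=18
i=19 t=24 v=7: → [20,25); WM=24; [15,20) fires=8
i=20 t=25 v=8: → [25,30); WM=24
i=21 t=26 v=9: → [25,30); WM=24

[0,5)=6 [5,10)=5 [10,15)=9 [15,20)=8 [20,25)=7 [25,30)=9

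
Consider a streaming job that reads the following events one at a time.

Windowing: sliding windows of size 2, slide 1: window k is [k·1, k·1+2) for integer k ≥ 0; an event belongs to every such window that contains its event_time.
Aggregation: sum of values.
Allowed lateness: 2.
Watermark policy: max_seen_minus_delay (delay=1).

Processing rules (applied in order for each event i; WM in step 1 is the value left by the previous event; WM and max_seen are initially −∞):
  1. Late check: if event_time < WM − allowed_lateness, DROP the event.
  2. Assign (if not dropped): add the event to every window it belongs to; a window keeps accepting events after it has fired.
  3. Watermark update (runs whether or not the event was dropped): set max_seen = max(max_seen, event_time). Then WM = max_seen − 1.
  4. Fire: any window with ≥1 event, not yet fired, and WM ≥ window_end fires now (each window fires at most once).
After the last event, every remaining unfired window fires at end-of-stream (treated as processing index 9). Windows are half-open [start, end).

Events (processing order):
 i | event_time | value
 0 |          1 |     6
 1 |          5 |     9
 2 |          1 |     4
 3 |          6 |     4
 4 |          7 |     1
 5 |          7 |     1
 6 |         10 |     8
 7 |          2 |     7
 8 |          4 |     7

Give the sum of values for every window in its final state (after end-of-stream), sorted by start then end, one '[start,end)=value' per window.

i=0 t=1 v=6: → [1,3),[0,2); WM=0
i=1 t=5 v=9: → [5,7),[4,6); WM=4; [0,2) fires=6 [1,3) fires=6
i=2 t=1 v=4: DROP (t<4-2); WM=4
i=3 t=6 v=4: → [6,8),[5,7); WM=5
i=4 t=7 v=1: → [7,9),[6,8); WM=6; [4,6) fires=9
i=5 t=7 v=1: → [7,9),[6,8); WM=6
i=6 t=10 v=8: → [10,12),[9,11); WM=9; [5,7) fires=13 [6,8) fires=6 [7,9) fires=2
i=7 t=2 v=7: DROP (t<9-2); WM=9
i=8 t=4 v=7: DROP (t<9-2); WM=9

[0,2)=6 [1,3)=6 [4,6)=9 [5,7)=13 [6,8)=6 [7,9)=2 [9,11)=8 [10,12)=8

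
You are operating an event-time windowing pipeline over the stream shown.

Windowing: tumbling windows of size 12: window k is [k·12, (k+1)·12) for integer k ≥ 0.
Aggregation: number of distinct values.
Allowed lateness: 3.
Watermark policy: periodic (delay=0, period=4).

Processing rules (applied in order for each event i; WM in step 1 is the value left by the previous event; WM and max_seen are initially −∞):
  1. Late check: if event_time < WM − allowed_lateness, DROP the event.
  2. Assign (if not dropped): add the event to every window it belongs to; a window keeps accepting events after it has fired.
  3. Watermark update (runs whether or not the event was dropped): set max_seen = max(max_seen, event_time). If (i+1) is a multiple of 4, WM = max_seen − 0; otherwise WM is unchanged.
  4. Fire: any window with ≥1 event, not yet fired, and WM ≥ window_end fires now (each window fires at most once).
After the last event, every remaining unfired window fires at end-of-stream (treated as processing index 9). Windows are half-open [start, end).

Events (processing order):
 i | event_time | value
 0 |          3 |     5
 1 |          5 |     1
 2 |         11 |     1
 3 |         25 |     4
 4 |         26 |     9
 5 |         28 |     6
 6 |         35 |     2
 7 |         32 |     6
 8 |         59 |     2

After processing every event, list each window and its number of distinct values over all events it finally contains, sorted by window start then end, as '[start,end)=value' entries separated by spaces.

[0,12)=2 [24,36)=4 [48,60)=1

i=0 t=3 v=5: → [0,12); WM=−∞
i=1 t=5 v=1: → [0,12); WM=−∞
i=2 t=11 v=1: → [0,12); WM=−∞
i=3 t=25 v=4: → [24,36); WM=25; [0,12) fires=2
i=4 t=26 v=9: → [24,36); WM=25
i=5 t=28 v=6: → [24,36); WM=25
i=6 t=35 v=2: → [24,36); WM=25
i=7 t=32 v=6: → [24,36); WM=35
i=8 t=59 v=2: → [48,60); WM=35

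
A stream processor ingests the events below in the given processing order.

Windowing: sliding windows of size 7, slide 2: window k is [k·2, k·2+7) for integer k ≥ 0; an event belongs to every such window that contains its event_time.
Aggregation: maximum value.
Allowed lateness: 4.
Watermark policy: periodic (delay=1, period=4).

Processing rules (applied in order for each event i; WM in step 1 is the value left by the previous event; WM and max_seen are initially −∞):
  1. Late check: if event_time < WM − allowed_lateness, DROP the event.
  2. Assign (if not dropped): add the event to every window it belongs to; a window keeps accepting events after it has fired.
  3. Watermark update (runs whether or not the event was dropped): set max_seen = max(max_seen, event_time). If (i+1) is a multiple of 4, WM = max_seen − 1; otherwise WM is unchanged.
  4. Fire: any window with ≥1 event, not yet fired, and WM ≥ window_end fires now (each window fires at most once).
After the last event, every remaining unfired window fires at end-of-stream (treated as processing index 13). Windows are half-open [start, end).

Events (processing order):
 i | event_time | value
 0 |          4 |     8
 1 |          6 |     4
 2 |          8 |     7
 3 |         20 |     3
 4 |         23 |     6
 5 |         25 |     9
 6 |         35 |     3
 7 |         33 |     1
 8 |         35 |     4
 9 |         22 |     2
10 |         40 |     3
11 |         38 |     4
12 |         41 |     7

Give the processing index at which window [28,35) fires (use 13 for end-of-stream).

11

i=0 t=4 v=8: → [4,11),[2,9),[0,7); WM=−∞
i=1 t=6 v=4: → [6,13),[4,11),[2,9),[0,7); WM=−∞
i=2 t=8 v=7: → [8,15),[6,13),[4,11),[2,9); WM=−∞
i=3 t=20 v=3: → [20,27),[18,25),[16,23),[14,21); WM=19; [0,7) fires=8 [2,9) fires=8 [4,11) fires=8 [6,13) fires=7 [8,15) fires=7
i=4 t=23 v=6: → [22,29),[20,27),[18,25); WM=19
i=5 t=25 v=9: → [24,31),[22,29),[20,27); WM=19
i=6 t=35 v=3: → [34,41),[32,39),[30,37); WM=19
i=7 t=33 v=1: → [32,39),[30,37),[28,35); WM=34; [14,21) fires=3 [16,23) fires=3 [18,25) fires=6 [20,27) fires=9 [22,29) fires=9 [24,31) fires=9
i=8 t=35 v=4: → [34,41),[32,39),[30,37); WM=34
i=9 t=22 v=2: DROP (t<34-4); WM=34
i=10 t=40 v=3: → [40,47),[38,45),[36,43),[34,41); WM=34
i=11 t=38 v=4: → [38,45),[36,43),[34,41),[32,39); WM=39; [28,35) fires=1 [30,37) fires=4 [32,39) fires=4
i=12 t=41 v=7: → [40,47),[38,45),[36,43); WM=39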